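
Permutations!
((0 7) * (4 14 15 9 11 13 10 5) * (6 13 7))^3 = [10, 1, 2, 3, 9, 15, 5, 13, 8, 0, 14, 6, 12, 4, 11, 7] = (0 10 14 11 6 5 15 7 13 4 9)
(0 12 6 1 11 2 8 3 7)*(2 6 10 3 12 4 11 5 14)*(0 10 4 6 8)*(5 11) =(0 6 1 11 8 12 4 5 14 2)(3 7 10) =[6, 11, 0, 7, 5, 14, 1, 10, 12, 9, 3, 8, 4, 13, 2]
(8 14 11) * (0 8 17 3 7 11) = (0 8 14)(3 7 11 17) = [8, 1, 2, 7, 4, 5, 6, 11, 14, 9, 10, 17, 12, 13, 0, 15, 16, 3]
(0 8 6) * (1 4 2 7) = [8, 4, 7, 3, 2, 5, 0, 1, 6] = (0 8 6)(1 4 2 7)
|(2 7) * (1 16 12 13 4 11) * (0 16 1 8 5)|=|(0 16 12 13 4 11 8 5)(2 7)|=8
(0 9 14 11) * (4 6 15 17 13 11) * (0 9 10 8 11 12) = [10, 1, 2, 3, 6, 5, 15, 7, 11, 14, 8, 9, 0, 12, 4, 17, 16, 13] = (0 10 8 11 9 14 4 6 15 17 13 12)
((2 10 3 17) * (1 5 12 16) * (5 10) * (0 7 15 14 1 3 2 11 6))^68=(0 11 3 12 2 1 15)(5 10 14 7 6 17 16)=[11, 15, 1, 12, 4, 10, 17, 6, 8, 9, 14, 3, 2, 13, 7, 0, 5, 16]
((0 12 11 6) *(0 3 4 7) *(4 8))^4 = (0 3)(4 11)(6 7)(8 12) = [3, 1, 2, 0, 11, 5, 7, 6, 12, 9, 10, 4, 8]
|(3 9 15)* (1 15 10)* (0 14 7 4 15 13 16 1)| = |(0 14 7 4 15 3 9 10)(1 13 16)| = 24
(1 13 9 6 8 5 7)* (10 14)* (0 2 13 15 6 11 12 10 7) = (0 2 13 9 11 12 10 14 7 1 15 6 8 5) = [2, 15, 13, 3, 4, 0, 8, 1, 5, 11, 14, 12, 10, 9, 7, 6]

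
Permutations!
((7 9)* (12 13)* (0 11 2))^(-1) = (0 2 11)(7 9)(12 13) = [2, 1, 11, 3, 4, 5, 6, 9, 8, 7, 10, 0, 13, 12]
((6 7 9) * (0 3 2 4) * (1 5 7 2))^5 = (0 9 3 6 1 2 5 4 7) = [9, 2, 5, 6, 7, 4, 1, 0, 8, 3]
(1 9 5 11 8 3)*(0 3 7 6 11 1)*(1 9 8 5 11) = (0 3)(1 8 7 6)(5 9 11) = [3, 8, 2, 0, 4, 9, 1, 6, 7, 11, 10, 5]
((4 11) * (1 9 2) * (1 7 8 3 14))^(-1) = [0, 14, 9, 8, 11, 5, 6, 2, 7, 1, 10, 4, 12, 13, 3] = (1 14 3 8 7 2 9)(4 11)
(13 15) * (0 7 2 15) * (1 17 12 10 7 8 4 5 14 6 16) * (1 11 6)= [8, 17, 15, 3, 5, 14, 16, 2, 4, 9, 7, 6, 10, 0, 1, 13, 11, 12]= (0 8 4 5 14 1 17 12 10 7 2 15 13)(6 16 11)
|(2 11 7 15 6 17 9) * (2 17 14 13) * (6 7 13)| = |(2 11 13)(6 14)(7 15)(9 17)| = 6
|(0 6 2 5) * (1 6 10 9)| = |(0 10 9 1 6 2 5)| = 7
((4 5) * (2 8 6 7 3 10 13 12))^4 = (2 3)(6 13)(7 12)(8 10) = [0, 1, 3, 2, 4, 5, 13, 12, 10, 9, 8, 11, 7, 6]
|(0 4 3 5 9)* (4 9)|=|(0 9)(3 5 4)|=6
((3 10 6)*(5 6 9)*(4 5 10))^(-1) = (3 6 5 4)(9 10) = [0, 1, 2, 6, 3, 4, 5, 7, 8, 10, 9]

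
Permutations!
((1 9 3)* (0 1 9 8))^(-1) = [8, 0, 2, 9, 4, 5, 6, 7, 1, 3] = (0 8 1)(3 9)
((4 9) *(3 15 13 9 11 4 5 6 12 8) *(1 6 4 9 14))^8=(15)=[0, 1, 2, 3, 4, 5, 6, 7, 8, 9, 10, 11, 12, 13, 14, 15]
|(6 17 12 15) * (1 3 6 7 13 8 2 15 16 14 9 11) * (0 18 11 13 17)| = 30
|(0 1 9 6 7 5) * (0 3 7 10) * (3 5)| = 10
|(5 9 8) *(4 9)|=4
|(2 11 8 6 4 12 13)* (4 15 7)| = |(2 11 8 6 15 7 4 12 13)| = 9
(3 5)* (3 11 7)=(3 5 11 7)=[0, 1, 2, 5, 4, 11, 6, 3, 8, 9, 10, 7]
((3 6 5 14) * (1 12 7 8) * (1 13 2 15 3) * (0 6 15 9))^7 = [8, 0, 12, 15, 4, 2, 13, 5, 14, 7, 10, 11, 6, 1, 9, 3] = (0 8 14 9 7 5 2 12 6 13 1)(3 15)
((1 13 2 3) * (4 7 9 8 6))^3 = [0, 3, 13, 2, 8, 5, 9, 6, 7, 4, 10, 11, 12, 1] = (1 3 2 13)(4 8 7 6 9)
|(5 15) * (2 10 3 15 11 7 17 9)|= |(2 10 3 15 5 11 7 17 9)|= 9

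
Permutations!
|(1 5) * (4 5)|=3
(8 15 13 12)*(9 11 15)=(8 9 11 15 13 12)=[0, 1, 2, 3, 4, 5, 6, 7, 9, 11, 10, 15, 8, 12, 14, 13]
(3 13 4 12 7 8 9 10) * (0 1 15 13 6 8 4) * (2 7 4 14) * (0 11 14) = (0 1 15 13 11 14 2 7)(3 6 8 9 10)(4 12) = [1, 15, 7, 6, 12, 5, 8, 0, 9, 10, 3, 14, 4, 11, 2, 13]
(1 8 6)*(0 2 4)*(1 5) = (0 2 4)(1 8 6 5) = [2, 8, 4, 3, 0, 1, 5, 7, 6]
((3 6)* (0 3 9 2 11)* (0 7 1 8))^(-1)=(0 8 1 7 11 2 9 6 3)=[8, 7, 9, 0, 4, 5, 3, 11, 1, 6, 10, 2]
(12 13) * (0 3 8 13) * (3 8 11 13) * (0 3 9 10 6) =(0 8 9 10 6)(3 11 13 12) =[8, 1, 2, 11, 4, 5, 0, 7, 9, 10, 6, 13, 3, 12]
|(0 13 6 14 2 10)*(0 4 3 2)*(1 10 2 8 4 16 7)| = 12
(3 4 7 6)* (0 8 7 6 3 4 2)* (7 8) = (8)(0 7 3 2)(4 6) = [7, 1, 0, 2, 6, 5, 4, 3, 8]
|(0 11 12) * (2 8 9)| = 3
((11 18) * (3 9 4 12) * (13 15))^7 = (3 12 4 9)(11 18)(13 15) = [0, 1, 2, 12, 9, 5, 6, 7, 8, 3, 10, 18, 4, 15, 14, 13, 16, 17, 11]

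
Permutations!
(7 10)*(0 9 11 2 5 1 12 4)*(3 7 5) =(0 9 11 2 3 7 10 5 1 12 4) =[9, 12, 3, 7, 0, 1, 6, 10, 8, 11, 5, 2, 4]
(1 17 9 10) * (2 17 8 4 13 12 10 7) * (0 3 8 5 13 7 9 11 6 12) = (0 3 8 4 7 2 17 11 6 12 10 1 5 13) = [3, 5, 17, 8, 7, 13, 12, 2, 4, 9, 1, 6, 10, 0, 14, 15, 16, 11]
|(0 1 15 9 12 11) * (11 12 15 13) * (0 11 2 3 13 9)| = 12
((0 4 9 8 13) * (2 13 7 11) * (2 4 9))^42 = (0 8 11 2)(4 13 9 7) = [8, 1, 0, 3, 13, 5, 6, 4, 11, 7, 10, 2, 12, 9]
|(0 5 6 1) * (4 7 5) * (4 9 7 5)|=7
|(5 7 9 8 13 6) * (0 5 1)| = 8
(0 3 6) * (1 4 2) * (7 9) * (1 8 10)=[3, 4, 8, 6, 2, 5, 0, 9, 10, 7, 1]=(0 3 6)(1 4 2 8 10)(7 9)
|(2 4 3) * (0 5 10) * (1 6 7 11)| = |(0 5 10)(1 6 7 11)(2 4 3)| = 12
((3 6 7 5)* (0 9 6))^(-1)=[3, 1, 2, 5, 4, 7, 9, 6, 8, 0]=(0 3 5 7 6 9)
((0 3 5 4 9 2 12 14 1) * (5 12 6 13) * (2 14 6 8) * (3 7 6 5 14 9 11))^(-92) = (0 14 6)(1 13 7)(3 4 12 11 5) = [14, 13, 2, 4, 12, 3, 0, 1, 8, 9, 10, 5, 11, 7, 6]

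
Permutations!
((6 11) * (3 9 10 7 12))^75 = [0, 1, 2, 3, 4, 5, 11, 7, 8, 9, 10, 6, 12] = (12)(6 11)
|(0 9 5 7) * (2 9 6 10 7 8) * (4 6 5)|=9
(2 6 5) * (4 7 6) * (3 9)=(2 4 7 6 5)(3 9)=[0, 1, 4, 9, 7, 2, 5, 6, 8, 3]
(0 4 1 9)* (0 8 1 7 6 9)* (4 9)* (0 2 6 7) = (0 9 8 1 2 6 4) = [9, 2, 6, 3, 0, 5, 4, 7, 1, 8]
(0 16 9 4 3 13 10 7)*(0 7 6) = (0 16 9 4 3 13 10 6) = [16, 1, 2, 13, 3, 5, 0, 7, 8, 4, 6, 11, 12, 10, 14, 15, 9]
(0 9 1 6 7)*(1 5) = (0 9 5 1 6 7) = [9, 6, 2, 3, 4, 1, 7, 0, 8, 5]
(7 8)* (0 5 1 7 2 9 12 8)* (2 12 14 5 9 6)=[9, 7, 6, 3, 4, 1, 2, 0, 12, 14, 10, 11, 8, 13, 5]=(0 9 14 5 1 7)(2 6)(8 12)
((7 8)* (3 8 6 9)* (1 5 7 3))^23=(1 6 5 9 7)(3 8)=[0, 6, 2, 8, 4, 9, 5, 1, 3, 7]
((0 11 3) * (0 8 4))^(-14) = (0 11 3 8 4) = [11, 1, 2, 8, 0, 5, 6, 7, 4, 9, 10, 3]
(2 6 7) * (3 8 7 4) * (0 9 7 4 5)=(0 9 7 2 6 5)(3 8 4)=[9, 1, 6, 8, 3, 0, 5, 2, 4, 7]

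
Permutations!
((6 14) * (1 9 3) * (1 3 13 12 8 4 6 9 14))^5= (1 8 9 6 12 14 4 13)= [0, 8, 2, 3, 13, 5, 12, 7, 9, 6, 10, 11, 14, 1, 4]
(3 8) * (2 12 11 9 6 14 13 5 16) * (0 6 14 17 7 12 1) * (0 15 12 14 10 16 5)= (0 6 17 7 14 13)(1 15 12 11 9 10 16 2)(3 8)= [6, 15, 1, 8, 4, 5, 17, 14, 3, 10, 16, 9, 11, 0, 13, 12, 2, 7]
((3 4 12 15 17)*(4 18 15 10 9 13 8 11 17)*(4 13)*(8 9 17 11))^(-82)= (3 17 10 12 4 9 13 15 18)= [0, 1, 2, 17, 9, 5, 6, 7, 8, 13, 12, 11, 4, 15, 14, 18, 16, 10, 3]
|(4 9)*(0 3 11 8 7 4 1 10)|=|(0 3 11 8 7 4 9 1 10)|=9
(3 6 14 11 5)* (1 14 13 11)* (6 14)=(1 6 13 11 5 3 14)=[0, 6, 2, 14, 4, 3, 13, 7, 8, 9, 10, 5, 12, 11, 1]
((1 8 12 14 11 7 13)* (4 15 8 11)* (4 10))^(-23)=[0, 11, 2, 3, 15, 5, 6, 13, 12, 9, 4, 7, 14, 1, 10, 8]=(1 11 7 13)(4 15 8 12 14 10)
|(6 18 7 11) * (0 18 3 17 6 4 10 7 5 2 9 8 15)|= |(0 18 5 2 9 8 15)(3 17 6)(4 10 7 11)|= 84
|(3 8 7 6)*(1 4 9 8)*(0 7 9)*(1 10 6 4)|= 6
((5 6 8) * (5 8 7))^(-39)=(8)=[0, 1, 2, 3, 4, 5, 6, 7, 8]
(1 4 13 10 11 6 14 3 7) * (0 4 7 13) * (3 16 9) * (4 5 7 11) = (0 5 7 1 11 6 14 16 9 3 13 10 4) = [5, 11, 2, 13, 0, 7, 14, 1, 8, 3, 4, 6, 12, 10, 16, 15, 9]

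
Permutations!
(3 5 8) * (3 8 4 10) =(3 5 4 10) =[0, 1, 2, 5, 10, 4, 6, 7, 8, 9, 3]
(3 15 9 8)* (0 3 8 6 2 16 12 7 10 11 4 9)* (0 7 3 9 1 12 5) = [9, 12, 16, 15, 1, 0, 2, 10, 8, 6, 11, 4, 3, 13, 14, 7, 5] = (0 9 6 2 16 5)(1 12 3 15 7 10 11 4)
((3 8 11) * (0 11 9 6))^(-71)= [11, 1, 2, 8, 4, 5, 0, 7, 9, 6, 10, 3]= (0 11 3 8 9 6)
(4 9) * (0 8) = (0 8)(4 9) = [8, 1, 2, 3, 9, 5, 6, 7, 0, 4]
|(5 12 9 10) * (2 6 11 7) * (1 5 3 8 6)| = |(1 5 12 9 10 3 8 6 11 7 2)| = 11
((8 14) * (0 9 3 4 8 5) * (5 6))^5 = [14, 1, 2, 5, 0, 8, 4, 7, 9, 6, 10, 11, 12, 13, 3] = (0 14 3 5 8 9 6 4)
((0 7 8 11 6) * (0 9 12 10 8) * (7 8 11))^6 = (6 9 12 10 11) = [0, 1, 2, 3, 4, 5, 9, 7, 8, 12, 11, 6, 10]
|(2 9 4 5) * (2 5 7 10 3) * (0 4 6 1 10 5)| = 12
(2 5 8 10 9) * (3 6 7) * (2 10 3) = (2 5 8 3 6 7)(9 10) = [0, 1, 5, 6, 4, 8, 7, 2, 3, 10, 9]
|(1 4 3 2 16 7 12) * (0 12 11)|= 9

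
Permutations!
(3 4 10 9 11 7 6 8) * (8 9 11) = (3 4 10 11 7 6 9 8) = [0, 1, 2, 4, 10, 5, 9, 6, 3, 8, 11, 7]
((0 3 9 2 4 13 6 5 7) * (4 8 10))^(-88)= (13)= [0, 1, 2, 3, 4, 5, 6, 7, 8, 9, 10, 11, 12, 13]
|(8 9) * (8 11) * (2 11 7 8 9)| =5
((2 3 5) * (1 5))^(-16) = (5) = [0, 1, 2, 3, 4, 5]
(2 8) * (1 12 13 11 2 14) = (1 12 13 11 2 8 14) = [0, 12, 8, 3, 4, 5, 6, 7, 14, 9, 10, 2, 13, 11, 1]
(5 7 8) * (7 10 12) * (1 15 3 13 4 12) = (1 15 3 13 4 12 7 8 5 10) = [0, 15, 2, 13, 12, 10, 6, 8, 5, 9, 1, 11, 7, 4, 14, 3]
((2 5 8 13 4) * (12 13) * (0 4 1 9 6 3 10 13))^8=[2, 6, 8, 13, 5, 12, 10, 7, 0, 3, 1, 11, 4, 9]=(0 2 8)(1 6 10)(3 13 9)(4 5 12)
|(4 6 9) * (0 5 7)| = |(0 5 7)(4 6 9)| = 3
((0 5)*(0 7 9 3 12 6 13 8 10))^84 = [3, 1, 2, 8, 4, 12, 0, 6, 7, 13, 9, 11, 10, 5] = (0 3 8 7 6)(5 12 10 9 13)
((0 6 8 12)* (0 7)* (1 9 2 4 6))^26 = (0 7 12 8 6 4 2 9 1) = [7, 0, 9, 3, 2, 5, 4, 12, 6, 1, 10, 11, 8]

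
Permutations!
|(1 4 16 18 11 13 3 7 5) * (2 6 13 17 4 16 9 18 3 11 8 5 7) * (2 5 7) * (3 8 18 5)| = |(18)(1 16 8 7 2 6 13 11 17 4 9 5)| = 12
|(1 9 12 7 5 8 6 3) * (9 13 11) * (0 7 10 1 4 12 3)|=|(0 7 5 8 6)(1 13 11 9 3 4 12 10)|=40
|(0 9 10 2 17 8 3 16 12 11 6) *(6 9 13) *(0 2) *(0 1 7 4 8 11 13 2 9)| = |(0 2 17 11)(1 7 4 8 3 16 12 13 6 9 10)| = 44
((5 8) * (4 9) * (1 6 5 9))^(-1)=[0, 4, 2, 3, 9, 6, 1, 7, 5, 8]=(1 4 9 8 5 6)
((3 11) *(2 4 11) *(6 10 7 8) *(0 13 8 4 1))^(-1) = (0 1 2 3 11 4 7 10 6 8 13) = [1, 2, 3, 11, 7, 5, 8, 10, 13, 9, 6, 4, 12, 0]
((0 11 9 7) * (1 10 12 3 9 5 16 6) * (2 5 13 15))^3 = (0 15 16 10 9 11 2 6 12 7 13 5 1 3) = [15, 3, 6, 0, 4, 1, 12, 13, 8, 11, 9, 2, 7, 5, 14, 16, 10]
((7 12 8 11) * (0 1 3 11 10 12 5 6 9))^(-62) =(0 3 7 6)(1 11 5 9)(8 10 12) =[3, 11, 2, 7, 4, 9, 0, 6, 10, 1, 12, 5, 8]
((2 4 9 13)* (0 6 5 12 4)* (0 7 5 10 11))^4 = (2 4 7 9 5 13 12) = [0, 1, 4, 3, 7, 13, 6, 9, 8, 5, 10, 11, 2, 12]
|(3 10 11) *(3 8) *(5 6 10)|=|(3 5 6 10 11 8)|=6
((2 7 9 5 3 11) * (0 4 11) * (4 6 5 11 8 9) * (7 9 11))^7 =(0 3 5 6)(2 9 7 4 8 11) =[3, 1, 9, 5, 8, 6, 0, 4, 11, 7, 10, 2]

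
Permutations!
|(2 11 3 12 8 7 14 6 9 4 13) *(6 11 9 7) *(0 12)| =8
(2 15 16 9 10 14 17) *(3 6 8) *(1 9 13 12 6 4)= (1 9 10 14 17 2 15 16 13 12 6 8 3 4)= [0, 9, 15, 4, 1, 5, 8, 7, 3, 10, 14, 11, 6, 12, 17, 16, 13, 2]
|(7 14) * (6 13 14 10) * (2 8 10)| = 7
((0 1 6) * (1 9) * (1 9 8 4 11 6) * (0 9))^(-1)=(0 9 6 11 4 8)=[9, 1, 2, 3, 8, 5, 11, 7, 0, 6, 10, 4]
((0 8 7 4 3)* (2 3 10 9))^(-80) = [0, 1, 2, 3, 4, 5, 6, 7, 8, 9, 10] = (10)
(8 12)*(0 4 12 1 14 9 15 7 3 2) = (0 4 12 8 1 14 9 15 7 3 2) = [4, 14, 0, 2, 12, 5, 6, 3, 1, 15, 10, 11, 8, 13, 9, 7]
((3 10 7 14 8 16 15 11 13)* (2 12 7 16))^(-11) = [0, 1, 8, 10, 4, 5, 6, 12, 14, 9, 16, 13, 2, 3, 7, 11, 15] = (2 8 14 7 12)(3 10 16 15 11 13)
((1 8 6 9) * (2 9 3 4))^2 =(1 6 4 9 8 3 2) =[0, 6, 1, 2, 9, 5, 4, 7, 3, 8]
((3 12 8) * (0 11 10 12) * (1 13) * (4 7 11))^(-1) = (0 3 8 12 10 11 7 4)(1 13) = [3, 13, 2, 8, 0, 5, 6, 4, 12, 9, 11, 7, 10, 1]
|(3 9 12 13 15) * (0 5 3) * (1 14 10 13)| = |(0 5 3 9 12 1 14 10 13 15)| = 10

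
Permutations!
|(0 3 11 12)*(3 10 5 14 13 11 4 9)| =21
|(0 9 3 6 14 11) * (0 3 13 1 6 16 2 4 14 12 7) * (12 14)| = |(0 9 13 1 6 14 11 3 16 2 4 12 7)| = 13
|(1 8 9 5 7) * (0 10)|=|(0 10)(1 8 9 5 7)|=10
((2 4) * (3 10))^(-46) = (10) = [0, 1, 2, 3, 4, 5, 6, 7, 8, 9, 10]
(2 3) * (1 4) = (1 4)(2 3) = [0, 4, 3, 2, 1]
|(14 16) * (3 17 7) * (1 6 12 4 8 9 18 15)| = 24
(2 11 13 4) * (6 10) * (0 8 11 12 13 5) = [8, 1, 12, 3, 2, 0, 10, 7, 11, 9, 6, 5, 13, 4] = (0 8 11 5)(2 12 13 4)(6 10)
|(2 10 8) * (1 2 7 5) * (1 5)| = |(1 2 10 8 7)| = 5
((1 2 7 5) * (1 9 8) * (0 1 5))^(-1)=(0 7 2 1)(5 8 9)=[7, 0, 1, 3, 4, 8, 6, 2, 9, 5]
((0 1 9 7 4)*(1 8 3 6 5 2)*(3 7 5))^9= [8, 9, 1, 6, 0, 2, 3, 4, 7, 5]= (0 8 7 4)(1 9 5 2)(3 6)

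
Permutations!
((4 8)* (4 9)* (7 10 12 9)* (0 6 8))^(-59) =[12, 1, 2, 3, 10, 5, 9, 0, 4, 7, 6, 11, 8] =(0 12 8 4 10 6 9 7)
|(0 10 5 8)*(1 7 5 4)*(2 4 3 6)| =10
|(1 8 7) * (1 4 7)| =|(1 8)(4 7)| =2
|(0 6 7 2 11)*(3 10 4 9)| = 20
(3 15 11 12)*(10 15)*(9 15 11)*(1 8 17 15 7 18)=(1 8 17 15 9 7 18)(3 10 11 12)=[0, 8, 2, 10, 4, 5, 6, 18, 17, 7, 11, 12, 3, 13, 14, 9, 16, 15, 1]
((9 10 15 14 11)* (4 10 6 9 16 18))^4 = (4 11 10 16 15 18 14) = [0, 1, 2, 3, 11, 5, 6, 7, 8, 9, 16, 10, 12, 13, 4, 18, 15, 17, 14]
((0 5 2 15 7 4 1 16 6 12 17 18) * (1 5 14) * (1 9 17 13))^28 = (0 17 14 18 9)(1 12 16 13 6)(2 4 15 5 7) = [17, 12, 4, 3, 15, 7, 1, 2, 8, 0, 10, 11, 16, 6, 18, 5, 13, 14, 9]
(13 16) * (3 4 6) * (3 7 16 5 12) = [0, 1, 2, 4, 6, 12, 7, 16, 8, 9, 10, 11, 3, 5, 14, 15, 13] = (3 4 6 7 16 13 5 12)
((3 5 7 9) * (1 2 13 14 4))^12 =(1 13 4 2 14) =[0, 13, 14, 3, 2, 5, 6, 7, 8, 9, 10, 11, 12, 4, 1]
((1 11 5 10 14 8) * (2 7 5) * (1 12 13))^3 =[0, 7, 10, 3, 4, 8, 6, 14, 1, 9, 12, 5, 11, 2, 13] =(1 7 14 13 2 10 12 11 5 8)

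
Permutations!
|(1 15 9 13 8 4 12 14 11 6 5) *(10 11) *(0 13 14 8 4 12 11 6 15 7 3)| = 26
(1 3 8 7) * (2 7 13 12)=(1 3 8 13 12 2 7)=[0, 3, 7, 8, 4, 5, 6, 1, 13, 9, 10, 11, 2, 12]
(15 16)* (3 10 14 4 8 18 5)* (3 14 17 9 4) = (3 10 17 9 4 8 18 5 14)(15 16) = [0, 1, 2, 10, 8, 14, 6, 7, 18, 4, 17, 11, 12, 13, 3, 16, 15, 9, 5]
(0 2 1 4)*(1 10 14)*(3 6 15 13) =(0 2 10 14 1 4)(3 6 15 13) =[2, 4, 10, 6, 0, 5, 15, 7, 8, 9, 14, 11, 12, 3, 1, 13]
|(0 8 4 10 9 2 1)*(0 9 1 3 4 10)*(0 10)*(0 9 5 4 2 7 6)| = |(0 8 9 7 6)(1 5 4 10)(2 3)| = 20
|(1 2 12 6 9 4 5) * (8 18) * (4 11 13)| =|(1 2 12 6 9 11 13 4 5)(8 18)| =18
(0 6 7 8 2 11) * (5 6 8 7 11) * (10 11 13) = (0 8 2 5 6 13 10 11) = [8, 1, 5, 3, 4, 6, 13, 7, 2, 9, 11, 0, 12, 10]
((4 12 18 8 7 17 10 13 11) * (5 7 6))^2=(4 18 6 7 10 11 12 8 5 17 13)=[0, 1, 2, 3, 18, 17, 7, 10, 5, 9, 11, 12, 8, 4, 14, 15, 16, 13, 6]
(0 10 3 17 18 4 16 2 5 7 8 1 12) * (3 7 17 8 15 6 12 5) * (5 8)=[10, 8, 3, 5, 16, 17, 12, 15, 1, 9, 7, 11, 0, 13, 14, 6, 2, 18, 4]=(0 10 7 15 6 12)(1 8)(2 3 5 17 18 4 16)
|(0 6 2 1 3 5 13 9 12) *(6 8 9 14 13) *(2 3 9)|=6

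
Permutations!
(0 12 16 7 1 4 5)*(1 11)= (0 12 16 7 11 1 4 5)= [12, 4, 2, 3, 5, 0, 6, 11, 8, 9, 10, 1, 16, 13, 14, 15, 7]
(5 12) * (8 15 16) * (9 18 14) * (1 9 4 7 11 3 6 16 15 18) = (1 9)(3 6 16 8 18 14 4 7 11)(5 12) = [0, 9, 2, 6, 7, 12, 16, 11, 18, 1, 10, 3, 5, 13, 4, 15, 8, 17, 14]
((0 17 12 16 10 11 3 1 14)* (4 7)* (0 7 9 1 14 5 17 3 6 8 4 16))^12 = [5, 8, 2, 17, 11, 4, 16, 0, 10, 6, 14, 7, 1, 13, 12, 15, 3, 9] = (0 5 4 11 7)(1 8 10 14 12)(3 17 9 6 16)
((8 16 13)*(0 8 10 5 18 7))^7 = [7, 1, 2, 3, 4, 10, 6, 18, 0, 9, 13, 11, 12, 16, 14, 15, 8, 17, 5] = (0 7 18 5 10 13 16 8)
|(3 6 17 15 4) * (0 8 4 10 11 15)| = |(0 8 4 3 6 17)(10 11 15)| = 6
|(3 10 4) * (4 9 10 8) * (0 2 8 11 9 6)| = |(0 2 8 4 3 11 9 10 6)| = 9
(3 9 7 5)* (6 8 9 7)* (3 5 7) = (6 8 9) = [0, 1, 2, 3, 4, 5, 8, 7, 9, 6]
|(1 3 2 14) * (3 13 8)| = 6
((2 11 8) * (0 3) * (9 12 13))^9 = (13)(0 3) = [3, 1, 2, 0, 4, 5, 6, 7, 8, 9, 10, 11, 12, 13]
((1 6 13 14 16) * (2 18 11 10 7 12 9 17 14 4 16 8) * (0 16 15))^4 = (0 13 16 4 1 15 6)(2 7 14 11 9)(8 10 17 18 12) = [13, 15, 7, 3, 1, 5, 0, 14, 10, 2, 17, 9, 8, 16, 11, 6, 4, 18, 12]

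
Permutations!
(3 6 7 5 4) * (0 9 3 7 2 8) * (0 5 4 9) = (2 8 5 9 3 6)(4 7) = [0, 1, 8, 6, 7, 9, 2, 4, 5, 3]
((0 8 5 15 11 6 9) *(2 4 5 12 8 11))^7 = (0 9 6 11)(2 15 5 4)(8 12) = [9, 1, 15, 3, 2, 4, 11, 7, 12, 6, 10, 0, 8, 13, 14, 5]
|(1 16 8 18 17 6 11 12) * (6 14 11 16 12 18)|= |(1 12)(6 16 8)(11 18 17 14)|= 12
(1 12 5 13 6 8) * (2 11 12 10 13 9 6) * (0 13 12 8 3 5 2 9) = [13, 10, 11, 5, 4, 0, 3, 7, 1, 6, 12, 8, 2, 9] = (0 13 9 6 3 5)(1 10 12 2 11 8)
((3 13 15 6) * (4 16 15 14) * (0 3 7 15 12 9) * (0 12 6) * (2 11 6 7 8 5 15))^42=(0 14 7 6 15 13 16 11 5 3 4 2 8)=[14, 1, 8, 4, 2, 3, 15, 6, 0, 9, 10, 5, 12, 16, 7, 13, 11]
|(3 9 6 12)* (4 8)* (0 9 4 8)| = |(0 9 6 12 3 4)| = 6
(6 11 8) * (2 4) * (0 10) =(0 10)(2 4)(6 11 8) =[10, 1, 4, 3, 2, 5, 11, 7, 6, 9, 0, 8]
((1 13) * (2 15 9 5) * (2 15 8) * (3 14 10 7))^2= (3 10)(5 9 15)(7 14)= [0, 1, 2, 10, 4, 9, 6, 14, 8, 15, 3, 11, 12, 13, 7, 5]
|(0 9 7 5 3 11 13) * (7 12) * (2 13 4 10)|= |(0 9 12 7 5 3 11 4 10 2 13)|= 11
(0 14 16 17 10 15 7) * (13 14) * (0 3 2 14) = [13, 1, 14, 2, 4, 5, 6, 3, 8, 9, 15, 11, 12, 0, 16, 7, 17, 10] = (0 13)(2 14 16 17 10 15 7 3)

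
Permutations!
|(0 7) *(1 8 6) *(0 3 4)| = |(0 7 3 4)(1 8 6)| = 12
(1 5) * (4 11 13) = [0, 5, 2, 3, 11, 1, 6, 7, 8, 9, 10, 13, 12, 4] = (1 5)(4 11 13)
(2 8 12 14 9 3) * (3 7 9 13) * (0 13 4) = (0 13 3 2 8 12 14 4)(7 9) = [13, 1, 8, 2, 0, 5, 6, 9, 12, 7, 10, 11, 14, 3, 4]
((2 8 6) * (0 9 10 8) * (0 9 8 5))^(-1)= (0 5 10 9 2 6 8)= [5, 1, 6, 3, 4, 10, 8, 7, 0, 2, 9]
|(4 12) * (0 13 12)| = |(0 13 12 4)| = 4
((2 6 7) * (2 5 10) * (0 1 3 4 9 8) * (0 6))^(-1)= [2, 0, 10, 1, 3, 7, 8, 6, 9, 4, 5]= (0 2 10 5 7 6 8 9 4 3 1)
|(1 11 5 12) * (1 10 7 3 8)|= |(1 11 5 12 10 7 3 8)|= 8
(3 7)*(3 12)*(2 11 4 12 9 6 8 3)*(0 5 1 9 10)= (0 5 1 9 6 8 3 7 10)(2 11 4 12)= [5, 9, 11, 7, 12, 1, 8, 10, 3, 6, 0, 4, 2]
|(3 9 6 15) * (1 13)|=4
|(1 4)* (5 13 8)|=6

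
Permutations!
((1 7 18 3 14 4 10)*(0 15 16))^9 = (1 18 14 10 7 3 4) = [0, 18, 2, 4, 1, 5, 6, 3, 8, 9, 7, 11, 12, 13, 10, 15, 16, 17, 14]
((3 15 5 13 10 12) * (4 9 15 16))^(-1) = (3 12 10 13 5 15 9 4 16) = [0, 1, 2, 12, 16, 15, 6, 7, 8, 4, 13, 11, 10, 5, 14, 9, 3]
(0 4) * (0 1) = (0 4 1) = [4, 0, 2, 3, 1]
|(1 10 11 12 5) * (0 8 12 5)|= 12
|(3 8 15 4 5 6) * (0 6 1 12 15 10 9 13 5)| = |(0 6 3 8 10 9 13 5 1 12 15 4)| = 12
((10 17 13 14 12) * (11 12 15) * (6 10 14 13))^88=(6 10 17)=[0, 1, 2, 3, 4, 5, 10, 7, 8, 9, 17, 11, 12, 13, 14, 15, 16, 6]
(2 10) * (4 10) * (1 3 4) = (1 3 4 10 2) = [0, 3, 1, 4, 10, 5, 6, 7, 8, 9, 2]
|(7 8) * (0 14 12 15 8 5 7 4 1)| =14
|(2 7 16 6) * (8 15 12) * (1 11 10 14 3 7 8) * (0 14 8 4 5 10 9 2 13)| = |(0 14 3 7 16 6 13)(1 11 9 2 4 5 10 8 15 12)| = 70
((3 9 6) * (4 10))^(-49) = (3 6 9)(4 10) = [0, 1, 2, 6, 10, 5, 9, 7, 8, 3, 4]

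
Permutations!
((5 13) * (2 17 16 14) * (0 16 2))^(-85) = (0 14 16)(2 17)(5 13) = [14, 1, 17, 3, 4, 13, 6, 7, 8, 9, 10, 11, 12, 5, 16, 15, 0, 2]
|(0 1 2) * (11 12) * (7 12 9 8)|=|(0 1 2)(7 12 11 9 8)|=15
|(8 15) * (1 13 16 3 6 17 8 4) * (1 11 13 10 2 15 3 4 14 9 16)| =20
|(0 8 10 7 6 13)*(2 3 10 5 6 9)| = |(0 8 5 6 13)(2 3 10 7 9)| = 5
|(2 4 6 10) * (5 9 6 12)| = 7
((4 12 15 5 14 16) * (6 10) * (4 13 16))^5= (6 10)(13 16)= [0, 1, 2, 3, 4, 5, 10, 7, 8, 9, 6, 11, 12, 16, 14, 15, 13]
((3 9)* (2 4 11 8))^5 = [0, 1, 4, 9, 11, 5, 6, 7, 2, 3, 10, 8] = (2 4 11 8)(3 9)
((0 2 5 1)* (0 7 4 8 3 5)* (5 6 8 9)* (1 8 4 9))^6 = (1 6 8 9)(3 5 7 4) = [0, 6, 2, 5, 3, 7, 8, 4, 9, 1]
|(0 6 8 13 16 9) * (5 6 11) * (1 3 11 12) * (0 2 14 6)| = |(0 12 1 3 11 5)(2 14 6 8 13 16 9)| = 42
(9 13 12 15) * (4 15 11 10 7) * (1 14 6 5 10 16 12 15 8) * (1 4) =(1 14 6 5 10 7)(4 8)(9 13 15)(11 16 12) =[0, 14, 2, 3, 8, 10, 5, 1, 4, 13, 7, 16, 11, 15, 6, 9, 12]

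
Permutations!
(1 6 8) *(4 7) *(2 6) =[0, 2, 6, 3, 7, 5, 8, 4, 1] =(1 2 6 8)(4 7)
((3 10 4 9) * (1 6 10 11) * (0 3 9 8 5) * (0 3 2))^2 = [0, 10, 2, 1, 5, 11, 4, 7, 3, 9, 8, 6] = (1 10 8 3)(4 5 11 6)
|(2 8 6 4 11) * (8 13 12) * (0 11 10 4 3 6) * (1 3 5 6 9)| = |(0 11 2 13 12 8)(1 3 9)(4 10)(5 6)| = 6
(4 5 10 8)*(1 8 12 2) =(1 8 4 5 10 12 2) =[0, 8, 1, 3, 5, 10, 6, 7, 4, 9, 12, 11, 2]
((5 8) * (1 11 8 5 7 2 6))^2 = (1 8 2)(6 11 7) = [0, 8, 1, 3, 4, 5, 11, 6, 2, 9, 10, 7]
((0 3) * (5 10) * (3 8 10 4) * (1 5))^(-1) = (0 3 4 5 1 10 8) = [3, 10, 2, 4, 5, 1, 6, 7, 0, 9, 8]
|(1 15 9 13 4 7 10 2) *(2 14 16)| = |(1 15 9 13 4 7 10 14 16 2)| = 10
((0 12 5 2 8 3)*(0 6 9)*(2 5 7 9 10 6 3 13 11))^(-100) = (13) = [0, 1, 2, 3, 4, 5, 6, 7, 8, 9, 10, 11, 12, 13]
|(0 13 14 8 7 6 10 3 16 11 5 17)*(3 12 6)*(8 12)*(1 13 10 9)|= 18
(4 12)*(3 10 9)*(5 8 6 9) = (3 10 5 8 6 9)(4 12) = [0, 1, 2, 10, 12, 8, 9, 7, 6, 3, 5, 11, 4]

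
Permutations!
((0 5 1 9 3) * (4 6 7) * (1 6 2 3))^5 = (0 2 7 5 3 4 6)(1 9) = [2, 9, 7, 4, 6, 3, 0, 5, 8, 1]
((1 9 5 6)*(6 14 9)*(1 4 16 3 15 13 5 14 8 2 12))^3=[0, 16, 6, 5, 15, 12, 3, 7, 1, 14, 10, 11, 4, 2, 9, 8, 13]=(1 16 13 2 6 3 5 12 4 15 8)(9 14)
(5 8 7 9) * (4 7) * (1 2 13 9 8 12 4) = (1 2 13 9 5 12 4 7 8) = [0, 2, 13, 3, 7, 12, 6, 8, 1, 5, 10, 11, 4, 9]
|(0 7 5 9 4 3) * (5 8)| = |(0 7 8 5 9 4 3)| = 7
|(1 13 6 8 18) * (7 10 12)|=15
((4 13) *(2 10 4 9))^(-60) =[0, 1, 2, 3, 4, 5, 6, 7, 8, 9, 10, 11, 12, 13] =(13)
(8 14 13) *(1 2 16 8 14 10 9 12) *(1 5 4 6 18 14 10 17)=(1 2 16 8 17)(4 6 18 14 13 10 9 12 5)=[0, 2, 16, 3, 6, 4, 18, 7, 17, 12, 9, 11, 5, 10, 13, 15, 8, 1, 14]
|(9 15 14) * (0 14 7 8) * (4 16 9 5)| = |(0 14 5 4 16 9 15 7 8)| = 9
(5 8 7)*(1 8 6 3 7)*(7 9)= (1 8)(3 9 7 5 6)= [0, 8, 2, 9, 4, 6, 3, 5, 1, 7]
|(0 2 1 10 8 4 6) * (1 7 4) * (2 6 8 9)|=14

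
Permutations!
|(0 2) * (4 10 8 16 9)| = 10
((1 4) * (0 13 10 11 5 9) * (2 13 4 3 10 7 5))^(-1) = (0 9 5 7 13 2 11 10 3 1 4) = [9, 4, 11, 1, 0, 7, 6, 13, 8, 5, 3, 10, 12, 2]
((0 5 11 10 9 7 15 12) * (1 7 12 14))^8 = (15)(0 11 9)(5 10 12) = [11, 1, 2, 3, 4, 10, 6, 7, 8, 0, 12, 9, 5, 13, 14, 15]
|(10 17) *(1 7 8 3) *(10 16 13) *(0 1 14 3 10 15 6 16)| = 12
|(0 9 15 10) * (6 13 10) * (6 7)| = |(0 9 15 7 6 13 10)| = 7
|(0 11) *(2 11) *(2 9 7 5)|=|(0 9 7 5 2 11)|=6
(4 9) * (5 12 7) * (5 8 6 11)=[0, 1, 2, 3, 9, 12, 11, 8, 6, 4, 10, 5, 7]=(4 9)(5 12 7 8 6 11)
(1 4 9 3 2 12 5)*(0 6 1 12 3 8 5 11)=[6, 4, 3, 2, 9, 12, 1, 7, 5, 8, 10, 0, 11]=(0 6 1 4 9 8 5 12 11)(2 3)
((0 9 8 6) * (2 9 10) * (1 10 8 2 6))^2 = (0 1 6 8 10) = [1, 6, 2, 3, 4, 5, 8, 7, 10, 9, 0]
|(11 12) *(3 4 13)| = 6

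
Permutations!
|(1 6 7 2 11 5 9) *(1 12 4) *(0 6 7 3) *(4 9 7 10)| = 12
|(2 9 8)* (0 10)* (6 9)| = 4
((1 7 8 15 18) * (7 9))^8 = (1 7 15)(8 18 9) = [0, 7, 2, 3, 4, 5, 6, 15, 18, 8, 10, 11, 12, 13, 14, 1, 16, 17, 9]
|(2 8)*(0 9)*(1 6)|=2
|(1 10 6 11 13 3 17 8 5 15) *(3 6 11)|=|(1 10 11 13 6 3 17 8 5 15)|=10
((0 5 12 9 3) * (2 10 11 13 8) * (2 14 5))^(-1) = (0 3 9 12 5 14 8 13 11 10 2) = [3, 1, 0, 9, 4, 14, 6, 7, 13, 12, 2, 10, 5, 11, 8]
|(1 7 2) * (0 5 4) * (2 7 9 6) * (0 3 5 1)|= |(0 1 9 6 2)(3 5 4)|= 15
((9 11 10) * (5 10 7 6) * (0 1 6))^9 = (0 1 6 5 10 9 11 7) = [1, 6, 2, 3, 4, 10, 5, 0, 8, 11, 9, 7]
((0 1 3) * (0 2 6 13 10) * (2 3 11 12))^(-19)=[6, 13, 1, 3, 4, 5, 11, 7, 8, 9, 2, 10, 0, 12]=(0 6 11 10 2 1 13 12)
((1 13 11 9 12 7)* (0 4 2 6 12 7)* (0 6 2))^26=(1 13 11 9 7)=[0, 13, 2, 3, 4, 5, 6, 1, 8, 7, 10, 9, 12, 11]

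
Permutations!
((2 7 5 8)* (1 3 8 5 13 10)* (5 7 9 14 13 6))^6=(1 13 9 8)(2 3 10 14)=[0, 13, 3, 10, 4, 5, 6, 7, 1, 8, 14, 11, 12, 9, 2]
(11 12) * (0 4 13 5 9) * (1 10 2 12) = (0 4 13 5 9)(1 10 2 12 11) = [4, 10, 12, 3, 13, 9, 6, 7, 8, 0, 2, 1, 11, 5]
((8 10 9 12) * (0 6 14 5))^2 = [14, 1, 2, 3, 4, 6, 5, 7, 9, 8, 12, 11, 10, 13, 0] = (0 14)(5 6)(8 9)(10 12)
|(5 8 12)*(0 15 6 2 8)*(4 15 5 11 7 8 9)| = |(0 5)(2 9 4 15 6)(7 8 12 11)| = 20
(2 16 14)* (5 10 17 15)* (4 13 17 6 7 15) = [0, 1, 16, 3, 13, 10, 7, 15, 8, 9, 6, 11, 12, 17, 2, 5, 14, 4] = (2 16 14)(4 13 17)(5 10 6 7 15)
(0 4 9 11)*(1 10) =[4, 10, 2, 3, 9, 5, 6, 7, 8, 11, 1, 0] =(0 4 9 11)(1 10)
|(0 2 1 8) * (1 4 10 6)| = |(0 2 4 10 6 1 8)| = 7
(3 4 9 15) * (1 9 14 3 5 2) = (1 9 15 5 2)(3 4 14) = [0, 9, 1, 4, 14, 2, 6, 7, 8, 15, 10, 11, 12, 13, 3, 5]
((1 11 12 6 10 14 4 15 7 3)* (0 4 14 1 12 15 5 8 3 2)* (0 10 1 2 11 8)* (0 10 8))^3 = (15)(0 10 3 1 5 8 6 4 2 12) = [10, 5, 12, 1, 2, 8, 4, 7, 6, 9, 3, 11, 0, 13, 14, 15]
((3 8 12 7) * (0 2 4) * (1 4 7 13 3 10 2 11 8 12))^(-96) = (13)(0 4 1 8 11) = [4, 8, 2, 3, 1, 5, 6, 7, 11, 9, 10, 0, 12, 13]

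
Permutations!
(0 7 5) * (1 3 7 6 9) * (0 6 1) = (0 1 3 7 5 6 9) = [1, 3, 2, 7, 4, 6, 9, 5, 8, 0]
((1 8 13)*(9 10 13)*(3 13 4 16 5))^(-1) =(1 13 3 5 16 4 10 9 8) =[0, 13, 2, 5, 10, 16, 6, 7, 1, 8, 9, 11, 12, 3, 14, 15, 4]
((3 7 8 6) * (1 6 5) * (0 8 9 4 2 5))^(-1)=(0 8)(1 5 2 4 9 7 3 6)=[8, 5, 4, 6, 9, 2, 1, 3, 0, 7]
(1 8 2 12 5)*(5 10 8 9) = (1 9 5)(2 12 10 8) = [0, 9, 12, 3, 4, 1, 6, 7, 2, 5, 8, 11, 10]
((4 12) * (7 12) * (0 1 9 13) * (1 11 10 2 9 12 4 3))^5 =(0 13 9 2 10 11)(1 3 12)(4 7) =[13, 3, 10, 12, 7, 5, 6, 4, 8, 2, 11, 0, 1, 9]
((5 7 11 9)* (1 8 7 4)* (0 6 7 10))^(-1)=(0 10 8 1 4 5 9 11 7 6)=[10, 4, 2, 3, 5, 9, 0, 6, 1, 11, 8, 7]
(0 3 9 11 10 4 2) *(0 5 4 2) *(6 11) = [3, 1, 5, 9, 0, 4, 11, 7, 8, 6, 2, 10] = (0 3 9 6 11 10 2 5 4)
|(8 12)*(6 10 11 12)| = |(6 10 11 12 8)| = 5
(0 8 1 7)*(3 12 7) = [8, 3, 2, 12, 4, 5, 6, 0, 1, 9, 10, 11, 7] = (0 8 1 3 12 7)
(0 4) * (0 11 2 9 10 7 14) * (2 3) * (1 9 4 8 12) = (0 8 12 1 9 10 7 14)(2 4 11 3) = [8, 9, 4, 2, 11, 5, 6, 14, 12, 10, 7, 3, 1, 13, 0]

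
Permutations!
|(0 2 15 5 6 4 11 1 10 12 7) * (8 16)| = 22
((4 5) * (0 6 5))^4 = (6) = [0, 1, 2, 3, 4, 5, 6]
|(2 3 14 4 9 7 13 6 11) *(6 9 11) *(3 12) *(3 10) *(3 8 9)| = |(2 12 10 8 9 7 13 3 14 4 11)| = 11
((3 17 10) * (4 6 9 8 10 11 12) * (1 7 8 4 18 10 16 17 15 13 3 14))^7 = (1 18 17 7 10 11 8 14 12 16)(3 15 13)(4 6 9) = [0, 18, 2, 15, 6, 5, 9, 10, 14, 4, 11, 8, 16, 3, 12, 13, 1, 7, 17]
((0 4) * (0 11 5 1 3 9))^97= (0 9 3 1 5 11 4)= [9, 5, 2, 1, 0, 11, 6, 7, 8, 3, 10, 4]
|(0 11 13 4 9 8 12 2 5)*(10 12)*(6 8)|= 11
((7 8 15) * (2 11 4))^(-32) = (2 11 4)(7 8 15) = [0, 1, 11, 3, 2, 5, 6, 8, 15, 9, 10, 4, 12, 13, 14, 7]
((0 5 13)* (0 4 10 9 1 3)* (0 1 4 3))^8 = [3, 13, 2, 5, 9, 1, 6, 7, 8, 10, 4, 11, 12, 0] = (0 3 5 1 13)(4 9 10)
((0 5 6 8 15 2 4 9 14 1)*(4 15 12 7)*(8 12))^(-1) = (0 1 14 9 4 7 12 6 5)(2 15) = [1, 14, 15, 3, 7, 0, 5, 12, 8, 4, 10, 11, 6, 13, 9, 2]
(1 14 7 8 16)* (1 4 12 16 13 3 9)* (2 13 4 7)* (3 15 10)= [0, 14, 13, 9, 12, 5, 6, 8, 4, 1, 3, 11, 16, 15, 2, 10, 7]= (1 14 2 13 15 10 3 9)(4 12 16 7 8)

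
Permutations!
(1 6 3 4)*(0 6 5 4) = (0 6 3)(1 5 4) = [6, 5, 2, 0, 1, 4, 3]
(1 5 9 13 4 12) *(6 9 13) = [0, 5, 2, 3, 12, 13, 9, 7, 8, 6, 10, 11, 1, 4] = (1 5 13 4 12)(6 9)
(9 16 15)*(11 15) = (9 16 11 15) = [0, 1, 2, 3, 4, 5, 6, 7, 8, 16, 10, 15, 12, 13, 14, 9, 11]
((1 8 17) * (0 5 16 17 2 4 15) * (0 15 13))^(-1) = (0 13 4 2 8 1 17 16 5) = [13, 17, 8, 3, 2, 0, 6, 7, 1, 9, 10, 11, 12, 4, 14, 15, 5, 16]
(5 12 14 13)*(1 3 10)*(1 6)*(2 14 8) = (1 3 10 6)(2 14 13 5 12 8) = [0, 3, 14, 10, 4, 12, 1, 7, 2, 9, 6, 11, 8, 5, 13]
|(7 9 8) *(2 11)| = 6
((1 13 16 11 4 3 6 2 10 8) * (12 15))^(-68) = (1 16 4 6 10)(2 8 13 11 3) = [0, 16, 8, 2, 6, 5, 10, 7, 13, 9, 1, 3, 12, 11, 14, 15, 4]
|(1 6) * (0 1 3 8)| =|(0 1 6 3 8)| =5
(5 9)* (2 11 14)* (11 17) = (2 17 11 14)(5 9) = [0, 1, 17, 3, 4, 9, 6, 7, 8, 5, 10, 14, 12, 13, 2, 15, 16, 11]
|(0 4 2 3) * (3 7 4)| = 6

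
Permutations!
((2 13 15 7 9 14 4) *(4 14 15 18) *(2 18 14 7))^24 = (18) = [0, 1, 2, 3, 4, 5, 6, 7, 8, 9, 10, 11, 12, 13, 14, 15, 16, 17, 18]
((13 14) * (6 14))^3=(14)=[0, 1, 2, 3, 4, 5, 6, 7, 8, 9, 10, 11, 12, 13, 14]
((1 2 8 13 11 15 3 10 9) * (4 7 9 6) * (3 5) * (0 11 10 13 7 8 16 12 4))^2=(0 15 3 10)(1 16 4 7)(2 12 8 9)(5 13 6 11)=[15, 16, 12, 10, 7, 13, 11, 1, 9, 2, 0, 5, 8, 6, 14, 3, 4]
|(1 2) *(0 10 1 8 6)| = 6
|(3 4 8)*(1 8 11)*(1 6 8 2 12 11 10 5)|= 10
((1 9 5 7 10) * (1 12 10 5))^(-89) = (1 9)(5 7)(10 12) = [0, 9, 2, 3, 4, 7, 6, 5, 8, 1, 12, 11, 10]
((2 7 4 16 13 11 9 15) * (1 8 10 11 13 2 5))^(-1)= (1 5 15 9 11 10 8)(2 16 4 7)= [0, 5, 16, 3, 7, 15, 6, 2, 1, 11, 8, 10, 12, 13, 14, 9, 4]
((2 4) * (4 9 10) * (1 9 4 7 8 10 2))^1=(1 9 2 4)(7 8 10)=[0, 9, 4, 3, 1, 5, 6, 8, 10, 2, 7]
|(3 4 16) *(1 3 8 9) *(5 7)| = |(1 3 4 16 8 9)(5 7)| = 6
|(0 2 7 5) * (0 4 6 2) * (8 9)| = 10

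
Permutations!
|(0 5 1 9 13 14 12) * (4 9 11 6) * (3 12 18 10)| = |(0 5 1 11 6 4 9 13 14 18 10 3 12)| = 13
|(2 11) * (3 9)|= |(2 11)(3 9)|= 2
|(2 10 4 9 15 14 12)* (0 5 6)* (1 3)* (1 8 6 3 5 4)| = |(0 4 9 15 14 12 2 10 1 5 3 8 6)| = 13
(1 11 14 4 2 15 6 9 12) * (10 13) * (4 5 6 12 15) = (1 11 14 5 6 9 15 12)(2 4)(10 13) = [0, 11, 4, 3, 2, 6, 9, 7, 8, 15, 13, 14, 1, 10, 5, 12]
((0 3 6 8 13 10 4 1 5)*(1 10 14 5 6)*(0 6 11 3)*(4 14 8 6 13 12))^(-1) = (1 3 11)(4 12 8 13 5 14 10) = [0, 3, 2, 11, 12, 14, 6, 7, 13, 9, 4, 1, 8, 5, 10]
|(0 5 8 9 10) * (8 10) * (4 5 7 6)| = 6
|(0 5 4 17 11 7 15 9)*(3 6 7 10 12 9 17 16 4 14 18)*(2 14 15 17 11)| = 14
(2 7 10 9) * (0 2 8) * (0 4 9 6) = (0 2 7 10 6)(4 9 8) = [2, 1, 7, 3, 9, 5, 0, 10, 4, 8, 6]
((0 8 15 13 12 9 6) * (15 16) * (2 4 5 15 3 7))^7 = [5, 1, 6, 12, 0, 8, 4, 9, 15, 2, 10, 11, 7, 3, 14, 16, 13] = (0 5 8 15 16 13 3 12 7 9 2 6 4)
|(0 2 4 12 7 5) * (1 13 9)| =6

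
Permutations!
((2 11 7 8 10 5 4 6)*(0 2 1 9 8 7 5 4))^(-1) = (0 5 11 2)(1 6 4 10 8 9) = [5, 6, 0, 3, 10, 11, 4, 7, 9, 1, 8, 2]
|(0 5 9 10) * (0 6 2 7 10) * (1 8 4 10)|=|(0 5 9)(1 8 4 10 6 2 7)|=21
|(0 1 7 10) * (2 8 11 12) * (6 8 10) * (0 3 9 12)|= 30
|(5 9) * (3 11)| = |(3 11)(5 9)| = 2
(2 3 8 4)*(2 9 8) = (2 3)(4 9 8) = [0, 1, 3, 2, 9, 5, 6, 7, 4, 8]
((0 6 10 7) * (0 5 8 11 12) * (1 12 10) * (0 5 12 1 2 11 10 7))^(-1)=(0 10 8 5 12 7 11 2 6)=[10, 1, 6, 3, 4, 12, 0, 11, 5, 9, 8, 2, 7]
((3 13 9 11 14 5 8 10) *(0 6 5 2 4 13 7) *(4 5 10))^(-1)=(0 7 3 10 6)(2 14 11 9 13 4 8 5)=[7, 1, 14, 10, 8, 2, 0, 3, 5, 13, 6, 9, 12, 4, 11]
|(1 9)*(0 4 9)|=4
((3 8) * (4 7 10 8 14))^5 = (3 8 10 7 4 14) = [0, 1, 2, 8, 14, 5, 6, 4, 10, 9, 7, 11, 12, 13, 3]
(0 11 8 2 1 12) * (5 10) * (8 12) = (0 11 12)(1 8 2)(5 10) = [11, 8, 1, 3, 4, 10, 6, 7, 2, 9, 5, 12, 0]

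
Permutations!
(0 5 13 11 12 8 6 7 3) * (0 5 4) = (0 4)(3 5 13 11 12 8 6 7) = [4, 1, 2, 5, 0, 13, 7, 3, 6, 9, 10, 12, 8, 11]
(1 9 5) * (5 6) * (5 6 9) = (9)(1 5) = [0, 5, 2, 3, 4, 1, 6, 7, 8, 9]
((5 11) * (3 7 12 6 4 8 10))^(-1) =(3 10 8 4 6 12 7)(5 11) =[0, 1, 2, 10, 6, 11, 12, 3, 4, 9, 8, 5, 7]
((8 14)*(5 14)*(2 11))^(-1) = (2 11)(5 8 14) = [0, 1, 11, 3, 4, 8, 6, 7, 14, 9, 10, 2, 12, 13, 5]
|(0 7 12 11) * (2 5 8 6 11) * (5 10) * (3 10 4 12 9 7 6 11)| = |(0 6 3 10 5 8 11)(2 4 12)(7 9)| = 42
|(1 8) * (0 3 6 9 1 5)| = 7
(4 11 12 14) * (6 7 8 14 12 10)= (4 11 10 6 7 8 14)= [0, 1, 2, 3, 11, 5, 7, 8, 14, 9, 6, 10, 12, 13, 4]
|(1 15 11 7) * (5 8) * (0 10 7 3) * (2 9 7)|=18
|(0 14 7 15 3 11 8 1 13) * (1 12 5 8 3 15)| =|(15)(0 14 7 1 13)(3 11)(5 8 12)| =30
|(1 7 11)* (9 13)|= |(1 7 11)(9 13)|= 6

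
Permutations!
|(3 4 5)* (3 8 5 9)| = |(3 4 9)(5 8)| = 6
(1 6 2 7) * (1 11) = (1 6 2 7 11) = [0, 6, 7, 3, 4, 5, 2, 11, 8, 9, 10, 1]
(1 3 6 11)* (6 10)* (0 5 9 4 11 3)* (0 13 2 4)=[5, 13, 4, 10, 11, 9, 3, 7, 8, 0, 6, 1, 12, 2]=(0 5 9)(1 13 2 4 11)(3 10 6)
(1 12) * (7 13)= (1 12)(7 13)= [0, 12, 2, 3, 4, 5, 6, 13, 8, 9, 10, 11, 1, 7]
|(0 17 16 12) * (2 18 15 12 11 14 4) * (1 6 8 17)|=13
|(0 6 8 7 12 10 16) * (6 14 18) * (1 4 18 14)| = |(0 1 4 18 6 8 7 12 10 16)| = 10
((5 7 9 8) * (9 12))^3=(5 9 7 8 12)=[0, 1, 2, 3, 4, 9, 6, 8, 12, 7, 10, 11, 5]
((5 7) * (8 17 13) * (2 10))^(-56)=(8 17 13)=[0, 1, 2, 3, 4, 5, 6, 7, 17, 9, 10, 11, 12, 8, 14, 15, 16, 13]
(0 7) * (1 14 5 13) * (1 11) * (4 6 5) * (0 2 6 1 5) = (0 7 2 6)(1 14 4)(5 13 11) = [7, 14, 6, 3, 1, 13, 0, 2, 8, 9, 10, 5, 12, 11, 4]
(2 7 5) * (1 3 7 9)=(1 3 7 5 2 9)=[0, 3, 9, 7, 4, 2, 6, 5, 8, 1]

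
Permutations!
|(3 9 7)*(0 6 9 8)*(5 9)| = 7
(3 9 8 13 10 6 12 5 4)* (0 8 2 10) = (0 8 13)(2 10 6 12 5 4 3 9) = [8, 1, 10, 9, 3, 4, 12, 7, 13, 2, 6, 11, 5, 0]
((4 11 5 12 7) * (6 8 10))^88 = (4 12 11 7 5)(6 8 10) = [0, 1, 2, 3, 12, 4, 8, 5, 10, 9, 6, 7, 11]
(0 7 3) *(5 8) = (0 7 3)(5 8) = [7, 1, 2, 0, 4, 8, 6, 3, 5]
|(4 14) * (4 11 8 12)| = |(4 14 11 8 12)| = 5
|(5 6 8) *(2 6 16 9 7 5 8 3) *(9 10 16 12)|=12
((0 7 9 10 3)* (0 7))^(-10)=(3 9)(7 10)=[0, 1, 2, 9, 4, 5, 6, 10, 8, 3, 7]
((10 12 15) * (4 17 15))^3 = [0, 1, 2, 3, 10, 5, 6, 7, 8, 9, 17, 11, 15, 13, 14, 4, 16, 12] = (4 10 17 12 15)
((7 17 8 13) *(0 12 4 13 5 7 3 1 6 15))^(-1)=(0 15 6 1 3 13 4 12)(5 8 17 7)=[15, 3, 2, 13, 12, 8, 1, 5, 17, 9, 10, 11, 0, 4, 14, 6, 16, 7]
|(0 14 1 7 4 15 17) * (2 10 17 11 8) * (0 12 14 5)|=22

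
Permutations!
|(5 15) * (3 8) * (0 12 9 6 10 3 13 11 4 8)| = |(0 12 9 6 10 3)(4 8 13 11)(5 15)| = 12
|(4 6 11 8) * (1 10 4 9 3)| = 8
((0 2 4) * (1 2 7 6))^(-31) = (0 4 2 1 6 7) = [4, 6, 1, 3, 2, 5, 7, 0]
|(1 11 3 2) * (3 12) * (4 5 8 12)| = |(1 11 4 5 8 12 3 2)| = 8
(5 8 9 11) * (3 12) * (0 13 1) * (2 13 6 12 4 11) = (0 6 12 3 4 11 5 8 9 2 13 1) = [6, 0, 13, 4, 11, 8, 12, 7, 9, 2, 10, 5, 3, 1]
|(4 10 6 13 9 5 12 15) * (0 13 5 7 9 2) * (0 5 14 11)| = |(0 13 2 5 12 15 4 10 6 14 11)(7 9)| = 22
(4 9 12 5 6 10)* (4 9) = (5 6 10 9 12) = [0, 1, 2, 3, 4, 6, 10, 7, 8, 12, 9, 11, 5]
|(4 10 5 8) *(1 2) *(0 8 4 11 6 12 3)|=|(0 8 11 6 12 3)(1 2)(4 10 5)|=6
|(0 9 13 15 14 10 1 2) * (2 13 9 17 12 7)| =|(0 17 12 7 2)(1 13 15 14 10)| =5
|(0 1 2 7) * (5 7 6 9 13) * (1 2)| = |(0 2 6 9 13 5 7)| = 7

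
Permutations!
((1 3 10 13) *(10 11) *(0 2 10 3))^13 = [13, 10, 1, 11, 4, 5, 6, 7, 8, 9, 0, 3, 12, 2] = (0 13 2 1 10)(3 11)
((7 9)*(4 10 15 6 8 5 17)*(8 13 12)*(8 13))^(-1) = [0, 1, 2, 3, 17, 8, 15, 9, 6, 7, 4, 11, 13, 12, 14, 10, 16, 5] = (4 17 5 8 6 15 10)(7 9)(12 13)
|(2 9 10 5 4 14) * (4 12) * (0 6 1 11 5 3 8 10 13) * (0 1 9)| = 33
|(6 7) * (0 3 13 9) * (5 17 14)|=12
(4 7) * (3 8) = (3 8)(4 7) = [0, 1, 2, 8, 7, 5, 6, 4, 3]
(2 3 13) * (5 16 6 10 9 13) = (2 3 5 16 6 10 9 13) = [0, 1, 3, 5, 4, 16, 10, 7, 8, 13, 9, 11, 12, 2, 14, 15, 6]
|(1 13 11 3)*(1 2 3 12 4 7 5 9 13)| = |(2 3)(4 7 5 9 13 11 12)| = 14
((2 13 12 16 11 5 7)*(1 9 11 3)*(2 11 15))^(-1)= (1 3 16 12 13 2 15 9)(5 11 7)= [0, 3, 15, 16, 4, 11, 6, 5, 8, 1, 10, 7, 13, 2, 14, 9, 12]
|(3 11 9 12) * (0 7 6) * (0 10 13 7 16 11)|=|(0 16 11 9 12 3)(6 10 13 7)|=12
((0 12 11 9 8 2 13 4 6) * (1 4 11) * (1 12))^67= [6, 0, 11, 3, 1, 5, 4, 7, 13, 2, 10, 8, 12, 9]= (0 6 4 1)(2 11 8 13 9)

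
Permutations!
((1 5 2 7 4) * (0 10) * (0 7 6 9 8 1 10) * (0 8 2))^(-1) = [5, 8, 9, 3, 7, 1, 2, 10, 0, 6, 4] = (0 5 1 8)(2 9 6)(4 7 10)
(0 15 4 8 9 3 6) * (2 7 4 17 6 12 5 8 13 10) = (0 15 17 6)(2 7 4 13 10)(3 12 5 8 9) = [15, 1, 7, 12, 13, 8, 0, 4, 9, 3, 2, 11, 5, 10, 14, 17, 16, 6]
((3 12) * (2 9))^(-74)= (12)= [0, 1, 2, 3, 4, 5, 6, 7, 8, 9, 10, 11, 12]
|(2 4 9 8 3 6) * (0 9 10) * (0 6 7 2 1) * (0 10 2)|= |(0 9 8 3 7)(1 10 6)(2 4)|= 30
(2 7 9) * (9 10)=(2 7 10 9)=[0, 1, 7, 3, 4, 5, 6, 10, 8, 2, 9]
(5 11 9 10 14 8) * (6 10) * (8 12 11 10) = (5 10 14 12 11 9 6 8) = [0, 1, 2, 3, 4, 10, 8, 7, 5, 6, 14, 9, 11, 13, 12]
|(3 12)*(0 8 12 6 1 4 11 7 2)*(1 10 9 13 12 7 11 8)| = 6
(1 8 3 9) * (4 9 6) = (1 8 3 6 4 9) = [0, 8, 2, 6, 9, 5, 4, 7, 3, 1]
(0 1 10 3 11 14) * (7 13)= (0 1 10 3 11 14)(7 13)= [1, 10, 2, 11, 4, 5, 6, 13, 8, 9, 3, 14, 12, 7, 0]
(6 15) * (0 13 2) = (0 13 2)(6 15) = [13, 1, 0, 3, 4, 5, 15, 7, 8, 9, 10, 11, 12, 2, 14, 6]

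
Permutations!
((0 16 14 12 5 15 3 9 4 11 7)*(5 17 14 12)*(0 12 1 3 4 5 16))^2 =(1 9 15 11 12 14)(3 5 4 7 17 16) =[0, 9, 2, 5, 7, 4, 6, 17, 8, 15, 10, 12, 14, 13, 1, 11, 3, 16]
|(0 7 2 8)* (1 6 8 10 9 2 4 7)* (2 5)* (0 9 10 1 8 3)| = 8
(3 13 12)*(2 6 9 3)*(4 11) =(2 6 9 3 13 12)(4 11) =[0, 1, 6, 13, 11, 5, 9, 7, 8, 3, 10, 4, 2, 12]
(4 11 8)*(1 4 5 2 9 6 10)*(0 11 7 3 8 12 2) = [11, 4, 9, 8, 7, 0, 10, 3, 5, 6, 1, 12, 2] = (0 11 12 2 9 6 10 1 4 7 3 8 5)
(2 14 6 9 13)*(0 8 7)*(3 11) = (0 8 7)(2 14 6 9 13)(3 11) = [8, 1, 14, 11, 4, 5, 9, 0, 7, 13, 10, 3, 12, 2, 6]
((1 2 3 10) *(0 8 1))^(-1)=(0 10 3 2 1 8)=[10, 8, 1, 2, 4, 5, 6, 7, 0, 9, 3]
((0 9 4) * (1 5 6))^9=(9)=[0, 1, 2, 3, 4, 5, 6, 7, 8, 9]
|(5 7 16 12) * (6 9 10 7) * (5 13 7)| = |(5 6 9 10)(7 16 12 13)| = 4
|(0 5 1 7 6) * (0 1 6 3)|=6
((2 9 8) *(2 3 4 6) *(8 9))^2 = (9)(2 3 6 8 4) = [0, 1, 3, 6, 2, 5, 8, 7, 4, 9]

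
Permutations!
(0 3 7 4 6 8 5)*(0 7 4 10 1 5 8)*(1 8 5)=[3, 1, 2, 4, 6, 7, 0, 10, 5, 9, 8]=(0 3 4 6)(5 7 10 8)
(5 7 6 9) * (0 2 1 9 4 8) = [2, 9, 1, 3, 8, 7, 4, 6, 0, 5] = (0 2 1 9 5 7 6 4 8)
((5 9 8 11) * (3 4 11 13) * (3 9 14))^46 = (3 4 11 5 14)(8 13 9) = [0, 1, 2, 4, 11, 14, 6, 7, 13, 8, 10, 5, 12, 9, 3]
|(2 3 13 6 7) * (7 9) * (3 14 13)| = 6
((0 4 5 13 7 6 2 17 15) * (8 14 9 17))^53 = (0 6 17 13 14 4 2 15 7 9 5 8) = [6, 1, 15, 3, 2, 8, 17, 9, 0, 5, 10, 11, 12, 14, 4, 7, 16, 13]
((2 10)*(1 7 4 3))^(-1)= (1 3 4 7)(2 10)= [0, 3, 10, 4, 7, 5, 6, 1, 8, 9, 2]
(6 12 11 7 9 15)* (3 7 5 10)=(3 7 9 15 6 12 11 5 10)=[0, 1, 2, 7, 4, 10, 12, 9, 8, 15, 3, 5, 11, 13, 14, 6]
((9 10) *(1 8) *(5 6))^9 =(1 8)(5 6)(9 10) =[0, 8, 2, 3, 4, 6, 5, 7, 1, 10, 9]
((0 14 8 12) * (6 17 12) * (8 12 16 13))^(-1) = [12, 1, 2, 3, 4, 5, 8, 7, 13, 9, 10, 11, 14, 16, 0, 15, 17, 6] = (0 12 14)(6 8 13 16 17)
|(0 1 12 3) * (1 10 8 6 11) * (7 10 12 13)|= |(0 12 3)(1 13 7 10 8 6 11)|= 21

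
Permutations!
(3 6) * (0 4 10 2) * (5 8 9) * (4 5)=(0 5 8 9 4 10 2)(3 6)=[5, 1, 0, 6, 10, 8, 3, 7, 9, 4, 2]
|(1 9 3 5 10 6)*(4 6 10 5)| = |(10)(1 9 3 4 6)| = 5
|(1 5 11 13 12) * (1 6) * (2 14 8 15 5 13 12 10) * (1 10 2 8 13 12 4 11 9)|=24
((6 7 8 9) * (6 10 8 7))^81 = (10) = [0, 1, 2, 3, 4, 5, 6, 7, 8, 9, 10]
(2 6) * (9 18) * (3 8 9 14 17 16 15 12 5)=(2 6)(3 8 9 18 14 17 16 15 12 5)=[0, 1, 6, 8, 4, 3, 2, 7, 9, 18, 10, 11, 5, 13, 17, 12, 15, 16, 14]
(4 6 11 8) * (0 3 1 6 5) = (0 3 1 6 11 8 4 5) = [3, 6, 2, 1, 5, 0, 11, 7, 4, 9, 10, 8]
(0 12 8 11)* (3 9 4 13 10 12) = [3, 1, 2, 9, 13, 5, 6, 7, 11, 4, 12, 0, 8, 10] = (0 3 9 4 13 10 12 8 11)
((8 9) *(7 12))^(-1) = (7 12)(8 9) = [0, 1, 2, 3, 4, 5, 6, 12, 9, 8, 10, 11, 7]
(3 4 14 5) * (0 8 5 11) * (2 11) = [8, 1, 11, 4, 14, 3, 6, 7, 5, 9, 10, 0, 12, 13, 2] = (0 8 5 3 4 14 2 11)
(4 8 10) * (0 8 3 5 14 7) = (0 8 10 4 3 5 14 7) = [8, 1, 2, 5, 3, 14, 6, 0, 10, 9, 4, 11, 12, 13, 7]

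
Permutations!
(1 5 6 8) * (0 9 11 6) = (0 9 11 6 8 1 5) = [9, 5, 2, 3, 4, 0, 8, 7, 1, 11, 10, 6]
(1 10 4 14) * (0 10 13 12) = (0 10 4 14 1 13 12) = [10, 13, 2, 3, 14, 5, 6, 7, 8, 9, 4, 11, 0, 12, 1]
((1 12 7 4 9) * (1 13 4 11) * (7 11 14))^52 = [0, 12, 2, 3, 9, 5, 6, 7, 8, 13, 10, 1, 11, 4, 14] = (14)(1 12 11)(4 9 13)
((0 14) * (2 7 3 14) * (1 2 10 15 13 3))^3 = (0 13)(3 10)(14 15) = [13, 1, 2, 10, 4, 5, 6, 7, 8, 9, 3, 11, 12, 0, 15, 14]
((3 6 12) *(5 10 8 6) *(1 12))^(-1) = [0, 6, 2, 12, 4, 3, 8, 7, 10, 9, 5, 11, 1] = (1 6 8 10 5 3 12)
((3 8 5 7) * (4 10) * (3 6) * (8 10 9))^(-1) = (3 6 7 5 8 9 4 10) = [0, 1, 2, 6, 10, 8, 7, 5, 9, 4, 3]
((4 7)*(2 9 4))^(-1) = (2 7 4 9) = [0, 1, 7, 3, 9, 5, 6, 4, 8, 2]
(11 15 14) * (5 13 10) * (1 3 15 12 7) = (1 3 15 14 11 12 7)(5 13 10) = [0, 3, 2, 15, 4, 13, 6, 1, 8, 9, 5, 12, 7, 10, 11, 14]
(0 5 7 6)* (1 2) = (0 5 7 6)(1 2) = [5, 2, 1, 3, 4, 7, 0, 6]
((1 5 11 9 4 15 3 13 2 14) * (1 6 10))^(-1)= (1 10 6 14 2 13 3 15 4 9 11 5)= [0, 10, 13, 15, 9, 1, 14, 7, 8, 11, 6, 5, 12, 3, 2, 4]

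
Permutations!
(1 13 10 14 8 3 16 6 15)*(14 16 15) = [0, 13, 2, 15, 4, 5, 14, 7, 3, 9, 16, 11, 12, 10, 8, 1, 6] = (1 13 10 16 6 14 8 3 15)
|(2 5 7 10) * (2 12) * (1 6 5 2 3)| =7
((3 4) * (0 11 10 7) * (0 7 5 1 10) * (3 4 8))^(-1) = (0 11)(1 5 10)(3 8) = [11, 5, 2, 8, 4, 10, 6, 7, 3, 9, 1, 0]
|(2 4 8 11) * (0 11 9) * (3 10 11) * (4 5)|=|(0 3 10 11 2 5 4 8 9)|=9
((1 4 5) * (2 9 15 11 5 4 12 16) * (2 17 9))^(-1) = (1 5 11 15 9 17 16 12) = [0, 5, 2, 3, 4, 11, 6, 7, 8, 17, 10, 15, 1, 13, 14, 9, 12, 16]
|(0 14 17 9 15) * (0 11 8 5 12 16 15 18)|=|(0 14 17 9 18)(5 12 16 15 11 8)|=30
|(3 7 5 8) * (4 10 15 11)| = |(3 7 5 8)(4 10 15 11)| = 4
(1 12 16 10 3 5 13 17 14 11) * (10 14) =(1 12 16 14 11)(3 5 13 17 10) =[0, 12, 2, 5, 4, 13, 6, 7, 8, 9, 3, 1, 16, 17, 11, 15, 14, 10]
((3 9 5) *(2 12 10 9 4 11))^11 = (2 9 4 12 5 11 10 3) = [0, 1, 9, 2, 12, 11, 6, 7, 8, 4, 3, 10, 5]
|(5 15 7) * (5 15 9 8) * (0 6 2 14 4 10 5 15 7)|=10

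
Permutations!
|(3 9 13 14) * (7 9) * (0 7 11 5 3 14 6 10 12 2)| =24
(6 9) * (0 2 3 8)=(0 2 3 8)(6 9)=[2, 1, 3, 8, 4, 5, 9, 7, 0, 6]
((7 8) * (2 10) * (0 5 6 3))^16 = (10) = [0, 1, 2, 3, 4, 5, 6, 7, 8, 9, 10]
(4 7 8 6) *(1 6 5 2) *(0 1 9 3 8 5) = (0 1 6 4 7 5 2 9 3 8) = [1, 6, 9, 8, 7, 2, 4, 5, 0, 3]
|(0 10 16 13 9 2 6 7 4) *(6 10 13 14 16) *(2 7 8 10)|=|(0 13 9 7 4)(6 8 10)(14 16)|=30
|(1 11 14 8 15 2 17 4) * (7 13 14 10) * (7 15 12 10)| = 12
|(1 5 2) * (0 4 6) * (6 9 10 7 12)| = |(0 4 9 10 7 12 6)(1 5 2)| = 21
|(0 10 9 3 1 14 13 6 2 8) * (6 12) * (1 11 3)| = |(0 10 9 1 14 13 12 6 2 8)(3 11)| = 10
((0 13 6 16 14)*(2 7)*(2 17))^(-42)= (17)(0 16 13 14 6)= [16, 1, 2, 3, 4, 5, 0, 7, 8, 9, 10, 11, 12, 14, 6, 15, 13, 17]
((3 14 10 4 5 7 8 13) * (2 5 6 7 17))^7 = [0, 1, 5, 13, 10, 17, 4, 6, 7, 9, 14, 11, 12, 8, 3, 15, 16, 2] = (2 5 17)(3 13 8 7 6 4 10 14)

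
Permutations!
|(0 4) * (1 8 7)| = |(0 4)(1 8 7)| = 6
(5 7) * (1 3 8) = (1 3 8)(5 7) = [0, 3, 2, 8, 4, 7, 6, 5, 1]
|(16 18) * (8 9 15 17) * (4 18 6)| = |(4 18 16 6)(8 9 15 17)| = 4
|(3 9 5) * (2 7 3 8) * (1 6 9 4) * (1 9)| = |(1 6)(2 7 3 4 9 5 8)| = 14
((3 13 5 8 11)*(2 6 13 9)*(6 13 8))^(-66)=[0, 1, 3, 8, 4, 2, 13, 7, 5, 11, 10, 6, 12, 9]=(2 3 8 5)(6 13 9 11)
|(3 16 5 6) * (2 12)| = |(2 12)(3 16 5 6)| = 4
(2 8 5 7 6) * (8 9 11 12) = [0, 1, 9, 3, 4, 7, 2, 6, 5, 11, 10, 12, 8] = (2 9 11 12 8 5 7 6)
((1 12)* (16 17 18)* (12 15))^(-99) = [0, 1, 2, 3, 4, 5, 6, 7, 8, 9, 10, 11, 12, 13, 14, 15, 16, 17, 18] = (18)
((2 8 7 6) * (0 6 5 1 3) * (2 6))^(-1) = (0 3 1 5 7 8 2) = [3, 5, 0, 1, 4, 7, 6, 8, 2]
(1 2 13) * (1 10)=(1 2 13 10)=[0, 2, 13, 3, 4, 5, 6, 7, 8, 9, 1, 11, 12, 10]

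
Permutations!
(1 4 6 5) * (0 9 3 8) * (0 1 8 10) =[9, 4, 2, 10, 6, 8, 5, 7, 1, 3, 0] =(0 9 3 10)(1 4 6 5 8)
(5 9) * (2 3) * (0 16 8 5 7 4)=(0 16 8 5 9 7 4)(2 3)=[16, 1, 3, 2, 0, 9, 6, 4, 5, 7, 10, 11, 12, 13, 14, 15, 8]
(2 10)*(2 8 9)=(2 10 8 9)=[0, 1, 10, 3, 4, 5, 6, 7, 9, 2, 8]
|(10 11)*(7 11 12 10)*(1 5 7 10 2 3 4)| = 9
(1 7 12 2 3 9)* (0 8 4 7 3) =[8, 3, 0, 9, 7, 5, 6, 12, 4, 1, 10, 11, 2] =(0 8 4 7 12 2)(1 3 9)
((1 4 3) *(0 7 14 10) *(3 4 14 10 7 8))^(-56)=(14)=[0, 1, 2, 3, 4, 5, 6, 7, 8, 9, 10, 11, 12, 13, 14]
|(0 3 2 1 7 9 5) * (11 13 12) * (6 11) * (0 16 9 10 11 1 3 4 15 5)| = 42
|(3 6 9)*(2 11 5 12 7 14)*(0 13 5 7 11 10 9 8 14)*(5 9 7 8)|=13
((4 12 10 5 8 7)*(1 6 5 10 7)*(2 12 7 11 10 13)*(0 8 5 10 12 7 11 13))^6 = (13)(0 8 1 6 10) = [8, 6, 2, 3, 4, 5, 10, 7, 1, 9, 0, 11, 12, 13]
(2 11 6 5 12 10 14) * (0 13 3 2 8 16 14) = [13, 1, 11, 2, 4, 12, 5, 7, 16, 9, 0, 6, 10, 3, 8, 15, 14] = (0 13 3 2 11 6 5 12 10)(8 16 14)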